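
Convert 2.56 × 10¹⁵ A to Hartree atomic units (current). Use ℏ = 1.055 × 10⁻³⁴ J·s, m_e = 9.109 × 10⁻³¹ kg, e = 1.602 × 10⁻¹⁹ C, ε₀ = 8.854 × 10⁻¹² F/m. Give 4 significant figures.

3.872 × 10¹⁷

atomic unit of electric current: I_au = e E_h/ℏ = m_e e⁵/((4πε₀)²ℏ³) = 6.612 × 10⁻³ A.
2.56 × 10¹⁵ / 6.612 × 10⁻³ = 3.872 × 10¹⁷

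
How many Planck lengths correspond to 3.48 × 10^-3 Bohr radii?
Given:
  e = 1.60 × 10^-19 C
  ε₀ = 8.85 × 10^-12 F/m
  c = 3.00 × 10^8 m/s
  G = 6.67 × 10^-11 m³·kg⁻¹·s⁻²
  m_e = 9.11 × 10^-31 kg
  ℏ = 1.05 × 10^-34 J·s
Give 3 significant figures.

1.14 × 10^22

Bohr radius: a₀ = 4πε₀ℏ²/(m_e e²) = 5.26 × 10^-11 m
Planck length: ℓ_P = √(ℏG/c³) = 1.61 × 10^-35 m
3.48 × 10^-3 × 5.26 × 10^-11 / 1.61 × 10^-35 = 1.14 × 10^22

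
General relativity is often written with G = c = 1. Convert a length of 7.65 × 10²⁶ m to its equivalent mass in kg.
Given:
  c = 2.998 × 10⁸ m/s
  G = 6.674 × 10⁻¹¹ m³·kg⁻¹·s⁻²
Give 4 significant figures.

1.030 × 10⁵⁴ kg

Length → mass via c²/G.
7.65 × 10²⁶ m × (c²/G) = 1.030 × 10⁵⁴ kg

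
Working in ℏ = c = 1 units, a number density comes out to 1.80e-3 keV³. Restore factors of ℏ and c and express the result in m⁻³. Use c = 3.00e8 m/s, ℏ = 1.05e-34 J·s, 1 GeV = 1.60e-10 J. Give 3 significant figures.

Number density is [L]⁻³ = [E]³/(ℏc)³.
1 GeV³ → 1/(ℏc)³ × (1 GeV in J)³ = 1.31e47 m⁻³.
Convert the energy scale: 1.80e-3 keV³ = 1.80e-21 GeV³.
Result: 1.80e-21 × 1.31e47 = 2.36e26 m⁻³.

2.36e26 m⁻³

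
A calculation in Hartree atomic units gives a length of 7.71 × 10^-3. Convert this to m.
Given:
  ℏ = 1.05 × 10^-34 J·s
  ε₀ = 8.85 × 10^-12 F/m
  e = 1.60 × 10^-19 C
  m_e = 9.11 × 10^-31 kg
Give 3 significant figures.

4.05 × 10^-13 m

One Bohr radius: a₀ = 4πε₀ℏ²/(m_e e²) = 5.26 × 10^-11 m.
7.71 × 10^-3 × 5.26 × 10^-11 m = 4.05 × 10^-13 m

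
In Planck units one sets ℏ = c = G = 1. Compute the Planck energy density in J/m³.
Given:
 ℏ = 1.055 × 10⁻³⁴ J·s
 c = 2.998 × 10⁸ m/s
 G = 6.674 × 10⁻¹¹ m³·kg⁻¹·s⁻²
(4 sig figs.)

4.632 × 10¹¹³ J/m³

u_P = c⁷/(ℏG²)
  = 2.177 × 10⁵⁹ / 4.699 × 10⁻⁵⁵
  = 4.632 × 10¹¹³ J/m³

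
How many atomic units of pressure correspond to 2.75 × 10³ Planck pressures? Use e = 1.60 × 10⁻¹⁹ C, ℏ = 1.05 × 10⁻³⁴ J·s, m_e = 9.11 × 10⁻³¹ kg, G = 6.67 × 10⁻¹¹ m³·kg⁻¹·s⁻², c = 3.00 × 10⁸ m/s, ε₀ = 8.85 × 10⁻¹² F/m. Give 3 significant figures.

4.27 × 10¹⁰³

Planck pressure: p_P = c⁷/(ℏG²) = 4.68 × 10¹¹³ Pa
atomic unit of pressure: P_au = E_h/a₀³ = m_e⁴e¹⁰/((4πε₀)⁵ℏ⁸) = 3.01 × 10¹³ Pa
2.75 × 10³ × 4.68 × 10¹¹³ / 3.01 × 10¹³ = 4.27 × 10¹⁰³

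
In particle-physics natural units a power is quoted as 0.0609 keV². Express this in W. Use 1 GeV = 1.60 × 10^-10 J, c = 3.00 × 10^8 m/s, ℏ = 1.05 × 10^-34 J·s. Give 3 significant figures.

Power is [E]/[T] = [E]²/ℏ.
1 GeV² → 1/ℏ × (1 GeV in J)² = 2.44 × 10^14 W.
Convert the energy scale: 0.0609 keV² = 6.09 × 10^-14 GeV².
Result: 6.09 × 10^-14 × 2.44 × 10^14 = 14.8 W.

14.8 W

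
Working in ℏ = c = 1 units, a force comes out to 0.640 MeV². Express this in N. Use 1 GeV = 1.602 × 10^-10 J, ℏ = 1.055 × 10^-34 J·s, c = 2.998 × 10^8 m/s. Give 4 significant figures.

0.5193 N

Force is [E]/[L] = [E]²/(ℏc); restore (ℏc)⁻¹.
1 GeV² → 1/(ℏc) × (1 GeV in J)² = 8.114 × 10^5 N.
Convert the energy scale: 0.640 MeV² = 6.40 × 10^-7 GeV².
Result: 6.40 × 10^-7 × 8.114 × 10^5 = 0.5193 N.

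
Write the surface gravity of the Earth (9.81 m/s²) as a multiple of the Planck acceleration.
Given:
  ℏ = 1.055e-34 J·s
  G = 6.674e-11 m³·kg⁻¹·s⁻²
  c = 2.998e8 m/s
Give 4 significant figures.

Planck acceleration: a_P = √(c⁷/(ℏG)) = 5.560e51 m/s².
9.81 / 5.560e51 = 1.764e-51

1.764e-51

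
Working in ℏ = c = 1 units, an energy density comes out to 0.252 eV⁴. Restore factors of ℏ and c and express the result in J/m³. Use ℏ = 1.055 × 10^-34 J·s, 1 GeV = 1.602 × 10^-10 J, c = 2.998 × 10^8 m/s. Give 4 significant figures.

[E]/[L]³ = [E]⁴/(ℏc)³; restore (ℏc)⁻³.
1 GeV⁴ → 1/(ℏc)³ × (1 GeV in J)⁴ = 2.082 × 10^37 J/m³.
Convert the energy scale: 0.252 eV⁴ = 2.52 × 10^-37 GeV⁴.
Result: 2.52 × 10^-37 × 2.082 × 10^37 = 5.246 J/m³.

5.246 J/m³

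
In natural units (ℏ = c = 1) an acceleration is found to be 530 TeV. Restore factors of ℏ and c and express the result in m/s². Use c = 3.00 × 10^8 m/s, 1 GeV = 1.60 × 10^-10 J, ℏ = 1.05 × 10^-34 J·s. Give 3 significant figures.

2.42 × 10^38 m/s²

Acceleration is [L]/[T]² = c·[E]/ℏ.
1 GeV → c/ℏ × (1 GeV in J) = 4.57 × 10^32 m/s².
Convert the energy scale: 530 TeV = 5.30 × 10^5 GeV.
Result: 5.30 × 10^5 × 4.57 × 10^32 = 2.42 × 10^38 m/s².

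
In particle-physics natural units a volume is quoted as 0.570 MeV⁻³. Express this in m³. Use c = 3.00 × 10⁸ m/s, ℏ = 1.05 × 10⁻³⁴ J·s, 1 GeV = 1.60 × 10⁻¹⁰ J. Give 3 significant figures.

4.35 × 10⁻³⁹ m³

Volume is [L]³ = [E]⁻³·(ℏc)³.
1 GeV⁻³ → (ℏc)³ × (1 GeV in J)⁻³ = 7.63 × 10⁻⁴⁸ m³.
Convert the energy scale: 0.570 MeV⁻³ = 5.70 × 10⁸ GeV⁻³.
Result: 5.70 × 10⁸ × 7.63 × 10⁻⁴⁸ = 4.35 × 10⁻³⁹ m³.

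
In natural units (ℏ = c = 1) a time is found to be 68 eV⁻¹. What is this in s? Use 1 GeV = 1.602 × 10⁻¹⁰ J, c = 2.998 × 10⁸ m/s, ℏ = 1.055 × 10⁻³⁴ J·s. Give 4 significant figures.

A time is [E]⁻¹ in ℏ=c=1; restore one factor of ℏ.
1 GeV⁻¹ → ℏ × (1 GeV in J)⁻¹ = 6.586 × 10⁻²⁵ s.
Convert the energy scale: 68 eV⁻¹ = 6.80 × 10¹⁰ GeV⁻¹.
Result: 6.80 × 10¹⁰ × 6.586 × 10⁻²⁵ = 4.478 × 10⁻¹⁴ s.

4.478 × 10⁻¹⁴ s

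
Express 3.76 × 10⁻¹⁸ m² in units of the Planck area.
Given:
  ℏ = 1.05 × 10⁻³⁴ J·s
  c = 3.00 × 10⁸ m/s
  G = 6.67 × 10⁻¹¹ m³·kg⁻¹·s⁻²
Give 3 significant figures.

Planck area: A_P = ℏG/c³ = 2.59 × 10⁻⁷⁰ m².
3.76 × 10⁻¹⁸ / 2.59 × 10⁻⁷⁰ = 1.45 × 10⁵²

1.45 × 10⁵²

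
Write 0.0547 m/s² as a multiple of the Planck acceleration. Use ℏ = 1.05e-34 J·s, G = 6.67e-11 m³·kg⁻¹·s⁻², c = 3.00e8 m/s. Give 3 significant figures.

Planck acceleration: a_P = √(c⁷/(ℏG)) = 5.59e51 m/s².
0.0547 / 5.59e51 = 9.79e-54

9.79e-54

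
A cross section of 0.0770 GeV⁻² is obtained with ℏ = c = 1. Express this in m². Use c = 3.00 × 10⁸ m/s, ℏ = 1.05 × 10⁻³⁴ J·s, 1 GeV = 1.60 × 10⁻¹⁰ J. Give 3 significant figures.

2.98 × 10⁻³³ m²

Area is [L]² = [E]⁻²·(ℏc)²; restore (ℏc)².
1 GeV⁻² → (ℏc)² × (1 GeV in J)⁻² = 3.88 × 10⁻³² m².
Result: 0.0770 × 3.88 × 10⁻³² = 2.98 × 10⁻³³ m².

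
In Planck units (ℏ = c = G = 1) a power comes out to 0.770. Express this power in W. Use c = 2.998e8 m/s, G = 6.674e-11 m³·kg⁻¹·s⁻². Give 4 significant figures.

One Planck power: P_P = c⁵/G = 3.629e52 W.
0.770 × 3.629e52 W = 2.794e52 W

2.794e52 W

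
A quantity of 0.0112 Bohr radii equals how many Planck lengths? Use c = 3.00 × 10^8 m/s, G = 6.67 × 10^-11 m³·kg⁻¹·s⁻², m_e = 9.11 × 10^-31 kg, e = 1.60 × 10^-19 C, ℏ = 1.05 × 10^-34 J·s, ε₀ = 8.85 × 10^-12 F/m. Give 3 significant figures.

3.66 × 10^22

Bohr radius: a₀ = 4πε₀ℏ²/(m_e e²) = 5.26 × 10^-11 m
Planck length: ℓ_P = √(ℏG/c³) = 1.61 × 10^-35 m
0.0112 × 5.26 × 10^-11 / 1.61 × 10^-35 = 3.66 × 10^22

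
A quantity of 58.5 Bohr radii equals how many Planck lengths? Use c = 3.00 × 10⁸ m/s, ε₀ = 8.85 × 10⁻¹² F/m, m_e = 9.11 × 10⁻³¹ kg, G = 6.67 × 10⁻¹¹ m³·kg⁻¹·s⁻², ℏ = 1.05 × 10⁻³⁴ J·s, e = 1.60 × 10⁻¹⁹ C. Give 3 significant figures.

1.91 × 10²⁶

Bohr radius: a₀ = 4πε₀ℏ²/(m_e e²) = 5.26 × 10⁻¹¹ m
Planck length: ℓ_P = √(ℏG/c³) = 1.61 × 10⁻³⁵ m
58.5 × 5.26 × 10⁻¹¹ / 1.61 × 10⁻³⁵ = 1.91 × 10²⁶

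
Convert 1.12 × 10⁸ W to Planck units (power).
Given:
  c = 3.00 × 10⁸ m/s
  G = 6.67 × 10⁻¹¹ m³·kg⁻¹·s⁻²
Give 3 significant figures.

Planck power: P_P = c⁵/G = 3.64 × 10⁵² W.
1.12 × 10⁸ / 3.64 × 10⁵² = 3.07 × 10⁻⁴⁵

3.07 × 10⁻⁴⁵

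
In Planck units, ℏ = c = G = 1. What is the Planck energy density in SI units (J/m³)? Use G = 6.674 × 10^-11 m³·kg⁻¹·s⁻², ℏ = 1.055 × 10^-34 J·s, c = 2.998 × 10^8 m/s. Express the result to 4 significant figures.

From ℏ = c = G = 1 the energy density scale is u_P = c⁷/(ℏG²).
  = 2.177 × 10^59 / 4.699 × 10^-55
  = 4.632 × 10^113 J/m³

4.632 × 10^113 J/m³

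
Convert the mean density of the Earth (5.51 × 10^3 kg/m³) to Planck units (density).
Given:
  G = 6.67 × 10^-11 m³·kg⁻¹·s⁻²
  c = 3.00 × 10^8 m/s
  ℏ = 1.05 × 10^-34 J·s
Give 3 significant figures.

1.06 × 10^-93

Planck density: ρ_P = c⁵/(ℏG²) = 5.20 × 10^96 kg/m³.
5.51 × 10^3 / 5.20 × 10^96 = 1.06 × 10^-93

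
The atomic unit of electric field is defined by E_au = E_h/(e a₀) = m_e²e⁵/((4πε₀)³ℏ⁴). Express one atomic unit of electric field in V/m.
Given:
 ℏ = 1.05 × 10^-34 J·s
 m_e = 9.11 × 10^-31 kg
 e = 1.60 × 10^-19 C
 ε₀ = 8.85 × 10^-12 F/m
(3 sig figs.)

E_au = E_h/(e a₀) = m_e²e⁵/((4πε₀)³ℏ⁴)
E_h = 4.38 × 10^-18 J
a₀ = 5.26 × 10^-11 m
E_h/(e·a₀) = 5.20 × 10^11 V/m

5.20 × 10^11 V/m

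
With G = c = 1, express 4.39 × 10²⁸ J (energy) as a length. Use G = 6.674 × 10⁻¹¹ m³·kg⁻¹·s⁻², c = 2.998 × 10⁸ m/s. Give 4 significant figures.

3.627 × 10⁻¹⁶ m

Energy → length via G/c⁴.
4.39 × 10²⁸ J × (G/c⁴) = 3.627 × 10⁻¹⁶ m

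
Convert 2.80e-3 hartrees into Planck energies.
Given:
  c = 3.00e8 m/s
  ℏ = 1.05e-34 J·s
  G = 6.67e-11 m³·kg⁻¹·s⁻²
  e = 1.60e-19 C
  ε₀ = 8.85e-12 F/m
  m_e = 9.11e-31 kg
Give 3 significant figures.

6.27e-30

hartree: E_h = m_e e⁴/(4πε₀ℏ)² = 4.38e-18 J
Planck energy: E_P = √(ℏc⁵/G) = 1.96e9 J
2.80e-3 × 4.38e-18 / 1.96e9 = 6.27e-30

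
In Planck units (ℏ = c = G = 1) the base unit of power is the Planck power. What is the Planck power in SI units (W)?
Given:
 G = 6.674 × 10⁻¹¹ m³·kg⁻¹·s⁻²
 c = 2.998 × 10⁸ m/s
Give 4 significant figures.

3.629 × 10⁵² W

P_P = c⁵/G
  = 2.422 × 10⁴² / 6.674 × 10⁻¹¹
  = 3.629 × 10⁵² W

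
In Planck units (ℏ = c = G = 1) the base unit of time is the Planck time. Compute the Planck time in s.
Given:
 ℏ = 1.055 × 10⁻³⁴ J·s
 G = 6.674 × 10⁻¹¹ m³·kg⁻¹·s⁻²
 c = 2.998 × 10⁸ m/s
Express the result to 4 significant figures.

t_P = √(ℏG/c⁵)
  = √(2.907 × 10⁻⁸⁷)
  = 5.392 × 10⁻⁴⁴ s

5.392 × 10⁻⁴⁴ s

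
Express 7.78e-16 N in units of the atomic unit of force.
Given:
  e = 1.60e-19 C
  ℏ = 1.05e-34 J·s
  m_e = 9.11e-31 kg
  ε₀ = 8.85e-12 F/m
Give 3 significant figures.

atomic unit of force: F_au = E_h/a₀ = m_e²e⁶/((4πε₀)³ℏ⁴) = 8.33e-8 N.
7.78e-16 / 8.33e-8 = 9.34e-9

9.34e-9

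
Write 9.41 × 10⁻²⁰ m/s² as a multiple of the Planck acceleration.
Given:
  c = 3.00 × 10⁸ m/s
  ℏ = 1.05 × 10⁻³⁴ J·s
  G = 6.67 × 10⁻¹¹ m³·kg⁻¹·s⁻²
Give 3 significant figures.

1.68 × 10⁻⁷¹

Planck acceleration: a_P = √(c⁷/(ℏG)) = 5.59 × 10⁵¹ m/s².
9.41 × 10⁻²⁰ / 5.59 × 10⁵¹ = 1.68 × 10⁻⁷¹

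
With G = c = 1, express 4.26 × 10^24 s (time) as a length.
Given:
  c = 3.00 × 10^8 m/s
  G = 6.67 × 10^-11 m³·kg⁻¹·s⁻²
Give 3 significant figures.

1.28 × 10^33 m

Time → length via c.
4.26 × 10^24 s × (c) = 1.28 × 10^33 m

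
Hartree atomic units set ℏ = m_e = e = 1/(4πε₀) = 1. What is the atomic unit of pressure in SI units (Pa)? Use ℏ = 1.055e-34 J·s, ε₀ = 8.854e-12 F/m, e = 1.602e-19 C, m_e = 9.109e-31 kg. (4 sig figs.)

From ℏ = m_e = e = 1/(4πε₀) = 1 the pressure scale is P_au = E_h/a₀³ = m_e⁴e¹⁰/((4πε₀)⁵ℏ⁸).
E_h = 4.354e-18 J
a₀ = 5.297e-11 m
E_h/a₀³ = 2.929e13 Pa

2.929e13 Pa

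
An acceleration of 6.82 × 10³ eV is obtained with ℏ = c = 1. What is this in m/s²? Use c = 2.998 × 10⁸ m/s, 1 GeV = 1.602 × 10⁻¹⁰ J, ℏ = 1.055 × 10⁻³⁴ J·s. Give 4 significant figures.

3.105 × 10²⁷ m/s²

Acceleration is [L]/[T]² = c·[E]/ℏ.
1 GeV → c/ℏ × (1 GeV in J) = 4.552 × 10³² m/s².
Convert the energy scale: 6.82 × 10³ eV = 6.82 × 10⁻⁶ GeV.
Result: 6.82 × 10⁻⁶ × 4.552 × 10³² = 3.105 × 10²⁷ m/s².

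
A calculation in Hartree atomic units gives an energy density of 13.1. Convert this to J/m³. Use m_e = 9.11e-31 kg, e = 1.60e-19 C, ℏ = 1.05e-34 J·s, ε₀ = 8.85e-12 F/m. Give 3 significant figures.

3.95e14 J/m³

One atomic unit of energy density: u_au = E_h/a₀³ = m_e⁴e¹⁰/((4πε₀)⁵ℏ⁸) = 3.01e13 J/m³.
13.1 × 3.01e13 J/m³ = 3.95e14 J/m³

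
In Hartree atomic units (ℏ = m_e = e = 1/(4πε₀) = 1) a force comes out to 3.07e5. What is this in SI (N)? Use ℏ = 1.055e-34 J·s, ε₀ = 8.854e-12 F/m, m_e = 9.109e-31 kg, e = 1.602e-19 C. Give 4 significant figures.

One atomic unit of force: F_au = E_h/a₀ = m_e²e⁶/((4πε₀)³ℏ⁴) = 8.220e-8 N.
3.07e5 × 8.220e-8 N = 0.02523 N

0.02523 N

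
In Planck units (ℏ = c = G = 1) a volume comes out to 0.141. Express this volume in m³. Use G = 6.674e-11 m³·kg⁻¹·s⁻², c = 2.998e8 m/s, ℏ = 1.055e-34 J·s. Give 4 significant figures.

5.956e-106 m³

One Planck volume: V_P = (ℏG/c³)^(3/2) = 4.224e-105 m³.
0.141 × 4.224e-105 m³ = 5.956e-106 m³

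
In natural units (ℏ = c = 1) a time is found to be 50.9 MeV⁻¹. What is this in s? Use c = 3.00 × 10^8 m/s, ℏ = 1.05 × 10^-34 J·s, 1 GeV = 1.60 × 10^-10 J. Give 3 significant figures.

3.34 × 10^-20 s

A time is [E]⁻¹ in ℏ=c=1; restore one factor of ℏ.
1 GeV⁻¹ → ℏ × (1 GeV in J)⁻¹ = 6.56 × 10^-25 s.
Convert the energy scale: 50.9 MeV⁻¹ = 5.09 × 10^4 GeV⁻¹.
Result: 5.09 × 10^4 × 6.56 × 10^-25 = 3.34 × 10^-20 s.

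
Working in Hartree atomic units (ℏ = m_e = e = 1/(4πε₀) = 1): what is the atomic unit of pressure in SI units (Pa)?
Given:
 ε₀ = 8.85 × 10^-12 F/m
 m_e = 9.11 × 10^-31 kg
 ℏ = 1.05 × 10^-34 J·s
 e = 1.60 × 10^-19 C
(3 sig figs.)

3.01 × 10^13 Pa

The unique combination of the constants set to 1 with dimensions of pressure is P_au = E_h/a₀³ = m_e⁴e¹⁰/((4πε₀)⁵ℏ⁸).
E_h = 4.38 × 10^-18 J
a₀ = 5.26 × 10^-11 m
E_h/a₀³ = 3.01 × 10^13 Pa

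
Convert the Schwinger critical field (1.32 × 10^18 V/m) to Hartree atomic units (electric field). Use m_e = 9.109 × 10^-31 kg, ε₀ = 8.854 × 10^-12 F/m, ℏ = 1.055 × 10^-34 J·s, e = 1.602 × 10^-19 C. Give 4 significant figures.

2.573 × 10^6

atomic unit of electric field: E_au = E_h/(e a₀) = m_e²e⁵/((4πε₀)³ℏ⁴) = 5.131 × 10^11 V/m.
1.32 × 10^18 / 5.131 × 10^11 = 2.573 × 10^6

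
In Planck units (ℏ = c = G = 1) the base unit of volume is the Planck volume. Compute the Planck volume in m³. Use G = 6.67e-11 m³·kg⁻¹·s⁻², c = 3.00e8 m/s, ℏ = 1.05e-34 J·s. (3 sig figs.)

V_P = (ℏG/c³)^(3/2)
  = √(1.75e-209)
  = 4.18e-105 m³

4.18e-105 m³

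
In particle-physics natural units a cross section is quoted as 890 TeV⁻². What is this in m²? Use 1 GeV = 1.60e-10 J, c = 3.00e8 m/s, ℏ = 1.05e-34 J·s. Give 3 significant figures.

Area is [L]² = [E]⁻²·(ℏc)²; restore (ℏc)².
1 GeV⁻² → (ℏc)² × (1 GeV in J)⁻² = 3.88e-32 m².
Convert the energy scale: 890 TeV⁻² = 8.90e-4 GeV⁻².
Result: 8.90e-4 × 3.88e-32 = 3.45e-35 m².

3.45e-35 m²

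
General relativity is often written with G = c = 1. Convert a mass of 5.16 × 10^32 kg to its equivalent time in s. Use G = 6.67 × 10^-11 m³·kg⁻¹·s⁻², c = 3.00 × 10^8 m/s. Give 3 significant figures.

Mass → time via G/c³.
5.16 × 10^32 kg × (G/c³) = 1.27 × 10^-3 s

1.27 × 10^-3 s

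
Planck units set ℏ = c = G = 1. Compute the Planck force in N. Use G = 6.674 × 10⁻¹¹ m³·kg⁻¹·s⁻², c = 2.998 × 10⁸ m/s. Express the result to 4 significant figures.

1.210 × 10⁴⁴ N

From ℏ = c = G = 1 the force scale is F_P = c⁴/G.
  = 8.078 × 10³³ / 6.674 × 10⁻¹¹
  = 1.210 × 10⁴⁴ N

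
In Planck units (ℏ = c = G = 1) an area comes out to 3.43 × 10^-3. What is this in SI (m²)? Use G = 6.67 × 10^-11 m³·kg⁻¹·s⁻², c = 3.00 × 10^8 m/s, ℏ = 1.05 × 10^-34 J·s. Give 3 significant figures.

8.90 × 10^-73 m²

One Planck area: A_P = ℏG/c³ = 2.59 × 10^-70 m².
3.43 × 10^-3 × 2.59 × 10^-70 m² = 8.90 × 10^-73 m²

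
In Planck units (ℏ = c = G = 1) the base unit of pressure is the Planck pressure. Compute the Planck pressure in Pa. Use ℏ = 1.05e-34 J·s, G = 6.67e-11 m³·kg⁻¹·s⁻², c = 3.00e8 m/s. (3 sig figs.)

p_P = c⁷/(ℏG²)
  = 2.19e59 / 4.67e-55
  = 4.68e113 Pa

4.68e113 Pa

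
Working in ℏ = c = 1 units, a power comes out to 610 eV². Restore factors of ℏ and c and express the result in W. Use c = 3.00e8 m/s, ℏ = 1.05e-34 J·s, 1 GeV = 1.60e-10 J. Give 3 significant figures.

0.149 W

Power is [E]/[T] = [E]²/ℏ.
1 GeV² → 1/ℏ × (1 GeV in J)² = 2.44e14 W.
Convert the energy scale: 610 eV² = 6.10e-16 GeV².
Result: 6.10e-16 × 2.44e14 = 0.149 W.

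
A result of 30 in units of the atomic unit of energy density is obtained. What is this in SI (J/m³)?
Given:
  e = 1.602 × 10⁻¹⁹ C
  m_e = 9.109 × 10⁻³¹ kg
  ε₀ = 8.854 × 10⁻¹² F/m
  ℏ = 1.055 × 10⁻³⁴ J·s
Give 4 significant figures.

One atomic unit of energy density: u_au = E_h/a₀³ = m_e⁴e¹⁰/((4πε₀)⁵ℏ⁸) = 2.929 × 10¹³ J/m³.
30 × 2.929 × 10¹³ J/m³ = 8.787 × 10¹⁴ J/m³

8.787 × 10¹⁴ J/m³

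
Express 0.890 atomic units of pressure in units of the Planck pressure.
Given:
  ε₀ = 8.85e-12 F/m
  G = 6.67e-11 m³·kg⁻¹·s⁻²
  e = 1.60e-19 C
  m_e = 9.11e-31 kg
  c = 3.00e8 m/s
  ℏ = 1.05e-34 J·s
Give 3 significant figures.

atomic unit of pressure: P_au = E_h/a₀³ = m_e⁴e¹⁰/((4πε₀)⁵ℏ⁸) = 3.01e13 Pa
Planck pressure: p_P = c⁷/(ℏG²) = 4.68e113 Pa
0.890 × 3.01e13 / 4.68e113 = 5.73e-101

5.73e-101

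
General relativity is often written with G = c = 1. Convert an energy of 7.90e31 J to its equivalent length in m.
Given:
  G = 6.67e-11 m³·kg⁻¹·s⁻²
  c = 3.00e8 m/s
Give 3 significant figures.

Energy → length via G/c⁴.
7.90e31 J × (G/c⁴) = 6.51e-13 m

6.51e-13 m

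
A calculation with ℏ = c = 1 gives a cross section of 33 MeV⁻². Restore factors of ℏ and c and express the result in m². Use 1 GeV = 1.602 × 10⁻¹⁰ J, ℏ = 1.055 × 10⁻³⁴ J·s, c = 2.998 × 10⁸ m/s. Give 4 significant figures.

1.286 × 10⁻²⁴ m²

Area is [L]² = [E]⁻²·(ℏc)²; restore (ℏc)².
1 GeV⁻² → (ℏc)² × (1 GeV in J)⁻² = 3.898 × 10⁻³² m².
Convert the energy scale: 33 MeV⁻² = 3.30 × 10⁷ GeV⁻².
Result: 3.30 × 10⁷ × 3.898 × 10⁻³² = 1.286 × 10⁻²⁴ m².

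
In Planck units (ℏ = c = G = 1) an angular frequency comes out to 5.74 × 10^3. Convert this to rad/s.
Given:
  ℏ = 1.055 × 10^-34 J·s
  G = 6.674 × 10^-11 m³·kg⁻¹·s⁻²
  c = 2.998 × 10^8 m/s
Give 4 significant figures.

One Planck angular frequency: ω_P = √(c⁵/(ℏG)) = 1.855 × 10^43 rad/s.
5.74 × 10^3 × 1.855 × 10^43 rad/s = 1.065 × 10^47 rad/s

1.065 × 10^47 rad/s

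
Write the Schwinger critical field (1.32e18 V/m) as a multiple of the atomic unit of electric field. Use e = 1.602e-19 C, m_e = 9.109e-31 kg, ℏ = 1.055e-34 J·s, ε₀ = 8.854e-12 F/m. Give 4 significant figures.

atomic unit of electric field: E_au = E_h/(e a₀) = m_e²e⁵/((4πε₀)³ℏ⁴) = 5.131e11 V/m.
1.32e18 / 5.131e11 = 2.573e6

2.573e6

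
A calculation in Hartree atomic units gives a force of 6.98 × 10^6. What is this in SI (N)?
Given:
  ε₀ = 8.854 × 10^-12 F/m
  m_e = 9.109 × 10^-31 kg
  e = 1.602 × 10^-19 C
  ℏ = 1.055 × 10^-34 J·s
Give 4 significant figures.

0.5737 N

One atomic unit of force: F_au = E_h/a₀ = m_e²e⁶/((4πε₀)³ℏ⁴) = 8.220 × 10^-8 N.
6.98 × 10^6 × 8.220 × 10^-8 N = 0.5737 N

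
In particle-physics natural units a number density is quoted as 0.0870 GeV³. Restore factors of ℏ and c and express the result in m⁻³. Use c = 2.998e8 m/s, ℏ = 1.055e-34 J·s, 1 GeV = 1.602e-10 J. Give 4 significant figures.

1.130e46 m⁻³

Number density is [L]⁻³ = [E]³/(ℏc)³.
1 GeV³ → 1/(ℏc)³ × (1 GeV in J)³ = 1.299e47 m⁻³.
Result: 0.0870 × 1.299e47 = 1.130e46 m⁻³.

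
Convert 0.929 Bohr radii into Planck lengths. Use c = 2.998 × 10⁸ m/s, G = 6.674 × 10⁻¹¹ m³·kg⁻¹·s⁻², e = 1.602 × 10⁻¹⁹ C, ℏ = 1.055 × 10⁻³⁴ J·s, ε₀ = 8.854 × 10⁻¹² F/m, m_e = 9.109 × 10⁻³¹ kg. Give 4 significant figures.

3.044 × 10²⁴

Bohr radius: a₀ = 4πε₀ℏ²/(m_e e²) = 5.297 × 10⁻¹¹ m
Planck length: ℓ_P = √(ℏG/c³) = 1.616 × 10⁻³⁵ m
0.929 × 5.297 × 10⁻¹¹ / 1.616 × 10⁻³⁵ = 3.044 × 10²⁴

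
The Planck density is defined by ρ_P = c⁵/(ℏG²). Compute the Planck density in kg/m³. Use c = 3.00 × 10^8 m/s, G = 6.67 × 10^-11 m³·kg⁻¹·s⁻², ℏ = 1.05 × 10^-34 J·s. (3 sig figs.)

ρ_P = c⁵/(ℏG²)
  = 2.43 × 10^42 / 4.67 × 10^-55
  = 5.20 × 10^96 kg/m³

5.20 × 10^96 kg/m³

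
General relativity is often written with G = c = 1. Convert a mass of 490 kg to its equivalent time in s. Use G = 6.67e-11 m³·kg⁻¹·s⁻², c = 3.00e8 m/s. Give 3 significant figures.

Mass → time via G/c³.
490 kg × (G/c³) = 1.21e-33 s

1.21e-33 s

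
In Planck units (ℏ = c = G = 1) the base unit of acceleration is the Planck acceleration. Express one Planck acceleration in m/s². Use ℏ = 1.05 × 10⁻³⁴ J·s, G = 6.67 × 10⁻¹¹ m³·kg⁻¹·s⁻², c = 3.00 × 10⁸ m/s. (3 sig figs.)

a_P = √(c⁷/(ℏG))
  = √(3.12 × 10¹⁰³)
  = 5.59 × 10⁵¹ m/s²

5.59 × 10⁵¹ m/s²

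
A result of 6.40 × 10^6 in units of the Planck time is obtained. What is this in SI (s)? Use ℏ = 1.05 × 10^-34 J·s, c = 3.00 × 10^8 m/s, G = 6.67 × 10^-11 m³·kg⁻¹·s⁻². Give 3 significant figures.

One Planck time: t_P = √(ℏG/c⁵) = 5.37 × 10^-44 s.
6.40 × 10^6 × 5.37 × 10^-44 s = 3.44 × 10^-37 s

3.44 × 10^-37 s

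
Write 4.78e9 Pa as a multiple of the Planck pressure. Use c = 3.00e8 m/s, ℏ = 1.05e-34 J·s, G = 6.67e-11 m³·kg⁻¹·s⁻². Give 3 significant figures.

Planck pressure: p_P = c⁷/(ℏG²) = 4.68e113 Pa.
4.78e9 / 4.68e113 = 1.02e-104

1.02e-104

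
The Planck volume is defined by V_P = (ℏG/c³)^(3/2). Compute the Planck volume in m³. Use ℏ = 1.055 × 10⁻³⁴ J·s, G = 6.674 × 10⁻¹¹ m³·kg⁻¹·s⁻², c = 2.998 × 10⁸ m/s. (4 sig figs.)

4.224 × 10⁻¹⁰⁵ m³

V_P = (ℏG/c³)^(3/2)
  = √(1.784 × 10⁻²⁰⁹)
  = 4.224 × 10⁻¹⁰⁵ m³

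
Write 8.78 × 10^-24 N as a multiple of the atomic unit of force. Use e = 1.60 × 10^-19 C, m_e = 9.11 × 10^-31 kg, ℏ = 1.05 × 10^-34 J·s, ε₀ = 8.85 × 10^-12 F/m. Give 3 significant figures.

1.05 × 10^-16

atomic unit of force: F_au = E_h/a₀ = m_e²e⁶/((4πε₀)³ℏ⁴) = 8.33 × 10^-8 N.
8.78 × 10^-24 / 8.33 × 10^-8 = 1.05 × 10^-16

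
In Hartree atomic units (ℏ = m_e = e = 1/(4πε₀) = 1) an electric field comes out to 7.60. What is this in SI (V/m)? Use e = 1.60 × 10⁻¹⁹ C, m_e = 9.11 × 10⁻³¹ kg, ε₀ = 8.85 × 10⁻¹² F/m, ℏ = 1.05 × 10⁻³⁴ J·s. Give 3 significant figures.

One atomic unit of electric field: E_au = E_h/(e a₀) = m_e²e⁵/((4πε₀)³ℏ⁴) = 5.20 × 10¹¹ V/m.
7.60 × 5.20 × 10¹¹ V/m = 3.96 × 10¹² V/m

3.96 × 10¹² V/m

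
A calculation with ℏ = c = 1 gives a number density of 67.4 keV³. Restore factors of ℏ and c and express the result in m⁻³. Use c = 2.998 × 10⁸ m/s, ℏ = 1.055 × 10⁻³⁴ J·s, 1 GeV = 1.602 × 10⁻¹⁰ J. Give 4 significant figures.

Number density is [L]⁻³ = [E]³/(ℏc)³.
1 GeV³ → 1/(ℏc)³ × (1 GeV in J)³ = 1.299 × 10⁴⁷ m⁻³.
Convert the energy scale: 67.4 keV³ = 6.74 × 10⁻¹⁷ GeV³.
Result: 6.74 × 10⁻¹⁷ × 1.299 × 10⁴⁷ = 8.758 × 10³⁰ m⁻³.

8.758 × 10³⁰ m⁻³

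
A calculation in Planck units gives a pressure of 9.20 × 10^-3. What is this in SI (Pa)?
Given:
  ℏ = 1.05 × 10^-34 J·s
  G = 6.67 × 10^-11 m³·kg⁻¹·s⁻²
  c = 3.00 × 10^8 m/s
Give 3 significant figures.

One Planck pressure: p_P = c⁷/(ℏG²) = 4.68 × 10^113 Pa.
9.20 × 10^-3 × 4.68 × 10^113 Pa = 4.31 × 10^111 Pa

4.31 × 10^111 Pa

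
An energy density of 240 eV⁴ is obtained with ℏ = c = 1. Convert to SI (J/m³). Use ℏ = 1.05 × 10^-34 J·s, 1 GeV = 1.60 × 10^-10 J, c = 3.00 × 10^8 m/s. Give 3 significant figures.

[E]/[L]³ = [E]⁴/(ℏc)³; restore (ℏc)⁻³.
1 GeV⁴ → 1/(ℏc)³ × (1 GeV in J)⁴ = 2.10 × 10^37 J/m³.
Convert the energy scale: 240 eV⁴ = 2.40 × 10^-34 GeV⁴.
Result: 2.40 × 10^-34 × 2.10 × 10^37 = 5.03 × 10^3 J/m³.

5.03 × 10^3 J/m³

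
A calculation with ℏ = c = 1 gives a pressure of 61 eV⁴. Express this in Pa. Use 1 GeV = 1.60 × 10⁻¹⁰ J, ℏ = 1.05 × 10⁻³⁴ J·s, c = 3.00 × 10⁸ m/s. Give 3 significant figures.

1.28 × 10³ Pa

Pressure is [E]/[L]³ = [E]⁴/(ℏc)³.
1 GeV⁴ → 1/(ℏc)³ × (1 GeV in J)⁴ = 2.10 × 10³⁷ Pa.
Convert the energy scale: 61 eV⁴ = 6.10 × 10⁻³⁵ GeV⁴.
Result: 6.10 × 10⁻³⁵ × 2.10 × 10³⁷ = 1.28 × 10³ Pa.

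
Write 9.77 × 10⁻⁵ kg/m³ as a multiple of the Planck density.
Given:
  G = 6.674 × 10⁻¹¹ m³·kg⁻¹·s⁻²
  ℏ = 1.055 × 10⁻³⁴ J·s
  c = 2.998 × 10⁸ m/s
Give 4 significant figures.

Planck density: ρ_P = c⁵/(ℏG²) = 5.154 × 10⁹⁶ kg/m³.
9.77 × 10⁻⁵ / 5.154 × 10⁹⁶ = 1.896 × 10⁻¹⁰¹

1.896 × 10⁻¹⁰¹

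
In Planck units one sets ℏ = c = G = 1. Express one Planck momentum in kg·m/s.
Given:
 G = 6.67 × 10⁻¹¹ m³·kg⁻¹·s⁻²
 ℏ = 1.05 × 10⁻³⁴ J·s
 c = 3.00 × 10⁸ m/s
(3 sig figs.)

p_P = √(ℏc³/G)
  = √(42.5)
  = 6.52 kg·m/s

6.52 kg·m/s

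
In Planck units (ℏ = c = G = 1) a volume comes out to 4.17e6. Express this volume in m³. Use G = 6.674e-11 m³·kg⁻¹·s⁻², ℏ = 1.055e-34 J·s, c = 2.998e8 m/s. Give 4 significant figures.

One Planck volume: V_P = (ℏG/c³)^(3/2) = 4.224e-105 m³.
4.17e6 × 4.224e-105 m³ = 1.761e-98 m³

1.761e-98 m³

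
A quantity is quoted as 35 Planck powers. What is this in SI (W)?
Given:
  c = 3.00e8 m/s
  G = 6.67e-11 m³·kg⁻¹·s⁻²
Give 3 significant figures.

1.28e54 W

One Planck power: P_P = c⁵/G = 3.64e52 W.
35 × 3.64e52 W = 1.28e54 W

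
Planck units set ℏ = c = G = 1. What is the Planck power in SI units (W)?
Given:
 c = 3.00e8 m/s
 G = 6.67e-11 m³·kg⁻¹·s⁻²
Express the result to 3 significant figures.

3.64e52 W

Dimensional analysis gives P_P = c⁵/G.
  = 2.43e42 / 6.67e-11
  = 3.64e52 W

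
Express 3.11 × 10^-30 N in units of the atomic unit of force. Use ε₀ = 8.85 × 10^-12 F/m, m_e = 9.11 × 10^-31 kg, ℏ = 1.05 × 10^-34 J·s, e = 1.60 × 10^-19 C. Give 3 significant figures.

atomic unit of force: F_au = E_h/a₀ = m_e²e⁶/((4πε₀)³ℏ⁴) = 8.33 × 10^-8 N.
3.11 × 10^-30 / 8.33 × 10^-8 = 3.73 × 10^-23

3.73 × 10^-23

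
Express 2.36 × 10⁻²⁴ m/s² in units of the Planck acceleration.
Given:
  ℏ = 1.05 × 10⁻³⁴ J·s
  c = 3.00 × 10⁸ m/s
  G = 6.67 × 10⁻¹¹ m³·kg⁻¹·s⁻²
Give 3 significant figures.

4.22 × 10⁻⁷⁶

Planck acceleration: a_P = √(c⁷/(ℏG)) = 5.59 × 10⁵¹ m/s².
2.36 × 10⁻²⁴ / 5.59 × 10⁵¹ = 4.22 × 10⁻⁷⁶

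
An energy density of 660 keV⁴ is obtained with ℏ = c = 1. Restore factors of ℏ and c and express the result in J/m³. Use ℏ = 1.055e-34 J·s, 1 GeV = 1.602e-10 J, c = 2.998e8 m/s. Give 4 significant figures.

1.374e16 J/m³

[E]/[L]³ = [E]⁴/(ℏc)³; restore (ℏc)⁻³.
1 GeV⁴ → 1/(ℏc)³ × (1 GeV in J)⁴ = 2.082e37 J/m³.
Convert the energy scale: 660 keV⁴ = 6.60e-22 GeV⁴.
Result: 6.60e-22 × 2.082e37 = 1.374e16 J/m³.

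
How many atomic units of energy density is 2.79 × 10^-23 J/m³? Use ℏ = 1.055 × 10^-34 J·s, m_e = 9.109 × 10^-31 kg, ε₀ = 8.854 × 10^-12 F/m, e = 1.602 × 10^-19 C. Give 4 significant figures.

atomic unit of energy density: u_au = E_h/a₀³ = m_e⁴e¹⁰/((4πε₀)⁵ℏ⁸) = 2.929 × 10^13 J/m³.
2.79 × 10^-23 / 2.929 × 10^13 = 9.525 × 10^-37

9.525 × 10^-37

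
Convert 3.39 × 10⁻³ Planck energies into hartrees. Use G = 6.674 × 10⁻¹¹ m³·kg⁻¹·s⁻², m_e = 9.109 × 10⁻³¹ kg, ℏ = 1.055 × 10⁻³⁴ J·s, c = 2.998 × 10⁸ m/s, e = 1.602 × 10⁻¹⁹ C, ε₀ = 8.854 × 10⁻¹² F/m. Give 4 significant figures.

Planck energy: E_P = √(ℏc⁵/G) = 1.957 × 10⁹ J
hartree: E_h = m_e e⁴/(4πε₀ℏ)² = 4.354 × 10⁻¹⁸ J
3.39 × 10⁻³ × 1.957 × 10⁹ / 4.354 × 10⁻¹⁸ = 1.523 × 10²⁴

1.523 × 10²⁴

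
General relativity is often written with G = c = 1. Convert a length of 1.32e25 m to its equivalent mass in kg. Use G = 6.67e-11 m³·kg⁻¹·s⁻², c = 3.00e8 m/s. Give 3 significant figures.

1.78e52 kg

Length → mass via c²/G.
1.32e25 m × (c²/G) = 1.78e52 kg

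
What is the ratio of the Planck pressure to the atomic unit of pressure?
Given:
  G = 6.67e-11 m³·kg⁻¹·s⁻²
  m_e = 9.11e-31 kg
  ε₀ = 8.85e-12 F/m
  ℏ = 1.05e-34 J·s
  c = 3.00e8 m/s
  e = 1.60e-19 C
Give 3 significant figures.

Planck pressure: p_P = c⁷/(ℏG²) = 4.68e113 Pa
atomic unit of pressure: P_au = E_h/a₀³ = m_e⁴e¹⁰/((4πε₀)⁵ℏ⁸) = 3.01e13 Pa
ratio = 4.68e113 / 3.01e13 = 1.55e100

1.55e100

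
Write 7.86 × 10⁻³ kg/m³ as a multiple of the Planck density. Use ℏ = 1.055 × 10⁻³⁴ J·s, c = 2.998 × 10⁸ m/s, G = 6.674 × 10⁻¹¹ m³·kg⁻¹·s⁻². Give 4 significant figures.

Planck density: ρ_P = c⁵/(ℏG²) = 5.154 × 10⁹⁶ kg/m³.
7.86 × 10⁻³ / 5.154 × 10⁹⁶ = 1.525 × 10⁻⁹⁹

1.525 × 10⁻⁹⁹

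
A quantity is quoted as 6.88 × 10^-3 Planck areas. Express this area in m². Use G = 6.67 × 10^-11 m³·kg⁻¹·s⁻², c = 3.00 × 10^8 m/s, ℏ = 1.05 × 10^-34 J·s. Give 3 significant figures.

1.78 × 10^-72 m²

One Planck area: A_P = ℏG/c³ = 2.59 × 10^-70 m².
6.88 × 10^-3 × 2.59 × 10^-70 m² = 1.78 × 10^-72 m²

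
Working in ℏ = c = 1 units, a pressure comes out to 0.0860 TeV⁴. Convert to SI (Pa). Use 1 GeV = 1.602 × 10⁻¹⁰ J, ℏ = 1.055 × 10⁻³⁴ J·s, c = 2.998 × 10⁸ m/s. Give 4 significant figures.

1.790 × 10⁴⁸ Pa

Pressure is [E]/[L]³ = [E]⁴/(ℏc)³.
1 GeV⁴ → 1/(ℏc)³ × (1 GeV in J)⁴ = 2.082 × 10³⁷ Pa.
Convert the energy scale: 0.0860 TeV⁴ = 8.60 × 10¹⁰ GeV⁴.
Result: 8.60 × 10¹⁰ × 2.082 × 10³⁷ = 1.790 × 10⁴⁸ Pa.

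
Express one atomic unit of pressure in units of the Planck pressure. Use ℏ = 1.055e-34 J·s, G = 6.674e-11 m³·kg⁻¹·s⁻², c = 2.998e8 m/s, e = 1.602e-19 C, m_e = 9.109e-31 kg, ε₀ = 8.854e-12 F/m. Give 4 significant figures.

6.323e-101

atomic unit of pressure: P_au = E_h/a₀³ = m_e⁴e¹⁰/((4πε₀)⁵ℏ⁸) = 2.929e13 Pa
Planck pressure: p_P = c⁷/(ℏG²) = 4.632e113 Pa
ratio = 2.929e13 / 4.632e113 = 6.323e-101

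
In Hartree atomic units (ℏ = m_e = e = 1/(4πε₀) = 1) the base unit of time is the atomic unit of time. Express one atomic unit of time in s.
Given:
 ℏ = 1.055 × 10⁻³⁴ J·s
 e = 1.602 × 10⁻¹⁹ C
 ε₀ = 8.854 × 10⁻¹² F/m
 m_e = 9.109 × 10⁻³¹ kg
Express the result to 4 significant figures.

τ_au = (4πε₀)²ℏ³/(m_e e⁴)
E_h = 4.354 × 10⁻¹⁸ J
ℏ/E_h = 2.423 × 10⁻¹⁷ s

2.423 × 10⁻¹⁷ s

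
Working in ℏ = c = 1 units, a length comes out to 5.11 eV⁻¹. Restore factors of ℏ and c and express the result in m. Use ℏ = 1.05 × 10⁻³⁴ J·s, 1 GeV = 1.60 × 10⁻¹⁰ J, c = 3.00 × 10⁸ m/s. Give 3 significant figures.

A length is [E]⁻¹ in ℏ=c=1; restore one factor of ℏc.
1 GeV⁻¹ → ℏc × (1 GeV in J)⁻¹ = 1.97 × 10⁻¹⁶ m.
Convert the energy scale: 5.11 eV⁻¹ = 5.11 × 10⁹ GeV⁻¹.
Result: 5.11 × 10⁹ × 1.97 × 10⁻¹⁶ = 1.01 × 10⁻⁶ m.

1.01 × 10⁻⁶ m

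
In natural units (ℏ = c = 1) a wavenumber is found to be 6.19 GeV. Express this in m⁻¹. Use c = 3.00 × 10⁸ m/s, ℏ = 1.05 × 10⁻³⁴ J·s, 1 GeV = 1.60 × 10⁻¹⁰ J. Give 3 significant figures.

3.14 × 10¹⁶ m⁻¹

Inverse length is [E]/(ℏc).
1 GeV → 1/(ℏc) × (1 GeV in J) = 5.08 × 10¹⁵ m⁻¹.
Result: 6.19 × 5.08 × 10¹⁵ = 3.14 × 10¹⁶ m⁻¹.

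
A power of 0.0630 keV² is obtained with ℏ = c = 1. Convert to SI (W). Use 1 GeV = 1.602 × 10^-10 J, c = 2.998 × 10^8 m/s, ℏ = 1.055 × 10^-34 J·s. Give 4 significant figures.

15.33 W

Power is [E]/[T] = [E]²/ℏ.
1 GeV² → 1/ℏ × (1 GeV in J)² = 2.433 × 10^14 W.
Convert the energy scale: 0.0630 keV² = 6.30 × 10^-14 GeV².
Result: 6.30 × 10^-14 × 2.433 × 10^14 = 15.33 W.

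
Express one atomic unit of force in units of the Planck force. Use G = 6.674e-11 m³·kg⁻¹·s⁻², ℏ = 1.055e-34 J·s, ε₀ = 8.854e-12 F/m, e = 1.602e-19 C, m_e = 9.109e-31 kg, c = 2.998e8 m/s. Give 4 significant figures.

6.791e-52

atomic unit of force: F_au = E_h/a₀ = m_e²e⁶/((4πε₀)³ℏ⁴) = 8.220e-8 N
Planck force: F_P = c⁴/G = 1.210e44 N
ratio = 8.220e-8 / 1.210e44 = 6.791e-52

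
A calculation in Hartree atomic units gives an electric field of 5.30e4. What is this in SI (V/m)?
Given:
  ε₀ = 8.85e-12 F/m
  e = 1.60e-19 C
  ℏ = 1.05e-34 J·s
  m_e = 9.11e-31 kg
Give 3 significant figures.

2.76e16 V/m

One atomic unit of electric field: E_au = E_h/(e a₀) = m_e²e⁵/((4πε₀)³ℏ⁴) = 5.20e11 V/m.
5.30e4 × 5.20e11 V/m = 2.76e16 V/m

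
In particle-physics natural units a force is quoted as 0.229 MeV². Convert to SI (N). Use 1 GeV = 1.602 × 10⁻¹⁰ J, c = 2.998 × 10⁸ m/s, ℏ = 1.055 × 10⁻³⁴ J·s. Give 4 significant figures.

0.1858 N

Force is [E]/[L] = [E]²/(ℏc); restore (ℏc)⁻¹.
1 GeV² → 1/(ℏc) × (1 GeV in J)² = 8.114 × 10⁵ N.
Convert the energy scale: 0.229 MeV² = 2.29 × 10⁻⁷ GeV².
Result: 2.29 × 10⁻⁷ × 8.114 × 10⁵ = 0.1858 N.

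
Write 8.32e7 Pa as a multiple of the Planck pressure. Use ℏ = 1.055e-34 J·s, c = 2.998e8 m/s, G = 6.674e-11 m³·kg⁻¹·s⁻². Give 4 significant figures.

Planck pressure: p_P = c⁷/(ℏG²) = 4.632e113 Pa.
8.32e7 / 4.632e113 = 1.796e-106

1.796e-106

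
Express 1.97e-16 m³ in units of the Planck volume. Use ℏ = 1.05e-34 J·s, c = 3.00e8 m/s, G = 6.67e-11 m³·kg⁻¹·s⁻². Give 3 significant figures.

4.72e88

Planck volume: V_P = (ℏG/c³)^(3/2) = 4.18e-105 m³.
1.97e-16 / 4.18e-105 = 4.72e88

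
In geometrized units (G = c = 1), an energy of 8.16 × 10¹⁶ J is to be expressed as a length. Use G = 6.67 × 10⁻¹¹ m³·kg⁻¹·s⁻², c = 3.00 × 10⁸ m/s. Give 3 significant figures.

Energy → length via G/c⁴.
8.16 × 10¹⁶ J × (G/c⁴) = 6.72 × 10⁻²⁸ m

6.72 × 10⁻²⁸ m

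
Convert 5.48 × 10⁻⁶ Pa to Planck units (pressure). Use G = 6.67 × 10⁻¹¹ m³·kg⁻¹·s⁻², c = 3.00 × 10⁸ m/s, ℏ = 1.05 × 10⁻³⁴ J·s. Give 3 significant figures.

Planck pressure: p_P = c⁷/(ℏG²) = 4.68 × 10¹¹³ Pa.
5.48 × 10⁻⁶ / 4.68 × 10¹¹³ = 1.17 × 10⁻¹¹⁹

1.17 × 10⁻¹¹⁹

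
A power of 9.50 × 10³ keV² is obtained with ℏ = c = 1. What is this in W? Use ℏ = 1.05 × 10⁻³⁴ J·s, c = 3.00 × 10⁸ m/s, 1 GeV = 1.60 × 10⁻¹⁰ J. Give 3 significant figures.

2.32 × 10⁶ W

Power is [E]/[T] = [E]²/ℏ.
1 GeV² → 1/ℏ × (1 GeV in J)² = 2.44 × 10¹⁴ W.
Convert the energy scale: 9.50 × 10³ keV² = 9.50 × 10⁻⁹ GeV².
Result: 9.50 × 10⁻⁹ × 2.44 × 10¹⁴ = 2.32 × 10⁶ W.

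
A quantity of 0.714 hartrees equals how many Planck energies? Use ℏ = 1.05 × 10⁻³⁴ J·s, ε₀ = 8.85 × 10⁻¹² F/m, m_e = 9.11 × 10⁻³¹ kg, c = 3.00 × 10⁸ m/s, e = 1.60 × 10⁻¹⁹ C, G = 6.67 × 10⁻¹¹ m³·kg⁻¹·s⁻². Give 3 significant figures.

1.60 × 10⁻²⁷

hartree: E_h = m_e e⁴/(4πε₀ℏ)² = 4.38 × 10⁻¹⁸ J
Planck energy: E_P = √(ℏc⁵/G) = 1.96 × 10⁹ J
0.714 × 4.38 × 10⁻¹⁸ / 1.96 × 10⁹ = 1.60 × 10⁻²⁷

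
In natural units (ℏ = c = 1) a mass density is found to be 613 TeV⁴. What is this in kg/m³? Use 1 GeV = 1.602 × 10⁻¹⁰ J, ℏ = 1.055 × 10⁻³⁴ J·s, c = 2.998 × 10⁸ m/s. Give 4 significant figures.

Mass density is [E]/(c²[L]³) = [E]⁴/(ℏ³c⁵).
1 GeV⁴ → 1/(ℏ³c⁵) × (1 GeV in J)⁴ = 2.316 × 10²⁰ kg/m³.
Convert the energy scale: 613 TeV⁴ = 6.13 × 10¹⁴ GeV⁴.
Result: 6.13 × 10¹⁴ × 2.316 × 10²⁰ = 1.420 × 10³⁵ kg/m³.

1.420 × 10³⁵ kg/m³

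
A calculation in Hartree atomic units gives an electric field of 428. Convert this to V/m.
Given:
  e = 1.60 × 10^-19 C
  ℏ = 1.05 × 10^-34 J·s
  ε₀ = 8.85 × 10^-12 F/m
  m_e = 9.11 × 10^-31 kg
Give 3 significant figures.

2.23 × 10^14 V/m

One atomic unit of electric field: E_au = E_h/(e a₀) = m_e²e⁵/((4πε₀)³ℏ⁴) = 5.20 × 10^11 V/m.
428 × 5.20 × 10^11 V/m = 2.23 × 10^14 V/m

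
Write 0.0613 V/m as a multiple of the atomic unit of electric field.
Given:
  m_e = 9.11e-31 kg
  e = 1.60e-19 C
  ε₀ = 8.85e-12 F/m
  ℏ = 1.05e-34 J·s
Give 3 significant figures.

atomic unit of electric field: E_au = E_h/(e a₀) = m_e²e⁵/((4πε₀)³ℏ⁴) = 5.20e11 V/m.
0.0613 / 5.20e11 = 1.18e-13

1.18e-13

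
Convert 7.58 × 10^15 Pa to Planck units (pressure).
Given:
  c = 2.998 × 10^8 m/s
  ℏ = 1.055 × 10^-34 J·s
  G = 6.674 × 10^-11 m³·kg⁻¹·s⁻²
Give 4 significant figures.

Planck pressure: p_P = c⁷/(ℏG²) = 4.632 × 10^113 Pa.
7.58 × 10^15 / 4.632 × 10^113 = 1.636 × 10^-98

1.636 × 10^-98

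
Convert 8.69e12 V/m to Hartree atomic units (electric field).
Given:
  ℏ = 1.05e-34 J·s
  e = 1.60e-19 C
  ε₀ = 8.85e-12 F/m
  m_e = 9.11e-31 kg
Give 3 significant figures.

16.7

atomic unit of electric field: E_au = E_h/(e a₀) = m_e²e⁵/((4πε₀)³ℏ⁴) = 5.20e11 V/m.
8.69e12 / 5.20e11 = 16.7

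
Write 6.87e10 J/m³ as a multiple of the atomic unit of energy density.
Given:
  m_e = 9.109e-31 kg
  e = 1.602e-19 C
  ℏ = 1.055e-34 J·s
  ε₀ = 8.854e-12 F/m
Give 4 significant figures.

2.345e-3

atomic unit of energy density: u_au = E_h/a₀³ = m_e⁴e¹⁰/((4πε₀)⁵ℏ⁸) = 2.929e13 J/m³.
6.87e10 / 2.929e13 = 2.345e-3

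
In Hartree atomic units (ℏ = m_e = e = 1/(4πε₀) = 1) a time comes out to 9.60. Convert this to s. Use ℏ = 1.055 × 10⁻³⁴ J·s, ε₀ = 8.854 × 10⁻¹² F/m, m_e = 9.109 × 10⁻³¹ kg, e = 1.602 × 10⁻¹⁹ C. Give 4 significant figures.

One atomic unit of time: τ_au = (4πε₀)²ℏ³/(m_e e⁴) = 2.423 × 10⁻¹⁷ s.
9.60 × 2.423 × 10⁻¹⁷ s = 2.326 × 10⁻¹⁶ s

2.326 × 10⁻¹⁶ s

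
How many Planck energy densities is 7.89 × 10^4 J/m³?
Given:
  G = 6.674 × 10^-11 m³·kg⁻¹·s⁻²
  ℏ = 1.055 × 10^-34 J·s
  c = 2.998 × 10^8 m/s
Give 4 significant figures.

1.703 × 10^-109

Planck energy density: u_P = c⁷/(ℏG²) = 4.632 × 10^113 J/m³.
7.89 × 10^4 / 4.632 × 10^113 = 1.703 × 10^-109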